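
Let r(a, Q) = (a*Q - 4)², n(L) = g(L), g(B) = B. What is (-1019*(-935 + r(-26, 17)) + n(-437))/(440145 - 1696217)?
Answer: 50435769/314018 ≈ 160.61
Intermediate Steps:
n(L) = L
r(a, Q) = (-4 + Q*a)² (r(a, Q) = (Q*a - 4)² = (-4 + Q*a)²)
(-1019*(-935 + r(-26, 17)) + n(-437))/(440145 - 1696217) = (-1019*(-935 + (-4 + 17*(-26))²) - 437)/(440145 - 1696217) = (-1019*(-935 + (-4 - 442)²) - 437)/(-1256072) = (-1019*(-935 + (-446)²) - 437)*(-1/1256072) = (-1019*(-935 + 198916) - 437)*(-1/1256072) = (-1019*197981 - 437)*(-1/1256072) = (-201742639 - 437)*(-1/1256072) = -201743076*(-1/1256072) = 50435769/314018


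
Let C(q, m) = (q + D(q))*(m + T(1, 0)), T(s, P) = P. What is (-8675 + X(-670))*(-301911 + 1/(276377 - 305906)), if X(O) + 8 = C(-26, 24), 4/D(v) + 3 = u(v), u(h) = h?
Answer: 2407076163270080/856341 ≈ 2.8109e+9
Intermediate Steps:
D(v) = 4/(-3 + v)
C(q, m) = m*(q + 4/(-3 + q)) (C(q, m) = (q + 4/(-3 + q))*(m + 0) = (q + 4/(-3 + q))*m = m*(q + 4/(-3 + q)))
X(O) = -18424/29 (X(O) = -8 + 24*(4 - 26*(-3 - 26))/(-3 - 26) = -8 + 24*(4 - 26*(-29))/(-29) = -8 + 24*(-1/29)*(4 + 754) = -8 + 24*(-1/29)*758 = -8 - 18192/29 = -18424/29)
(-8675 + X(-670))*(-301911 + 1/(276377 - 305906)) = (-8675 - 18424/29)*(-301911 + 1/(276377 - 305906)) = -269999*(-301911 + 1/(-29529))/29 = -269999*(-301911 - 1/29529)/29 = -269999/29*(-8915129920/29529) = 2407076163270080/856341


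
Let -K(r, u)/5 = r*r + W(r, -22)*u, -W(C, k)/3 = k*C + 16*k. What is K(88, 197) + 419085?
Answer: -6380675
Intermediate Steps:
W(C, k) = -48*k - 3*C*k (W(C, k) = -3*(k*C + 16*k) = -3*(C*k + 16*k) = -3*(16*k + C*k) = -48*k - 3*C*k)
K(r, u) = -5*r² - 5*u*(1056 + 66*r) (K(r, u) = -5*(r*r + (-3*(-22)*(16 + r))*u) = -5*(r² + (1056 + 66*r)*u) = -5*(r² + u*(1056 + 66*r)) = -5*r² - 5*u*(1056 + 66*r))
K(88, 197) + 419085 = (-5*88² - 330*197*(16 + 88)) + 419085 = (-5*7744 - 330*197*104) + 419085 = (-38720 - 6761040) + 419085 = -6799760 + 419085 = -6380675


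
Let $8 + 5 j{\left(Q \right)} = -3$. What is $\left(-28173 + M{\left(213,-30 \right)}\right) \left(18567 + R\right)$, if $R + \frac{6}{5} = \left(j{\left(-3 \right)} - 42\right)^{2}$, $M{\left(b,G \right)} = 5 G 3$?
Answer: $- \frac{14683198278}{25} \approx -5.8733 \cdot 10^{8}$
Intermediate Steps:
$j{\left(Q \right)} = - \frac{11}{5}$ ($j{\left(Q \right)} = - \frac{8}{5} + \frac{1}{5} \left(-3\right) = - \frac{8}{5} - \frac{3}{5} = - \frac{11}{5}$)
$M{\left(b,G \right)} = 15 G$
$R = \frac{48811}{25}$ ($R = - \frac{6}{5} + \left(- \frac{11}{5} - 42\right)^{2} = - \frac{6}{5} + \left(- \frac{221}{5}\right)^{2} = - \frac{6}{5} + \frac{48841}{25} = \frac{48811}{25} \approx 1952.4$)
$\left(-28173 + M{\left(213,-30 \right)}\right) \left(18567 + R\right) = \left(-28173 + 15 \left(-30\right)\right) \left(18567 + \frac{48811}{25}\right) = \left(-28173 - 450\right) \frac{512986}{25} = \left(-28623\right) \frac{512986}{25} = - \frac{14683198278}{25}$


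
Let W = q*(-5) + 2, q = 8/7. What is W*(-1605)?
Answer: 41730/7 ≈ 5961.4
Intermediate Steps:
q = 8/7 (q = 8*(⅐) = 8/7 ≈ 1.1429)
W = -26/7 (W = (8/7)*(-5) + 2 = -40/7 + 2 = -26/7 ≈ -3.7143)
W*(-1605) = -26/7*(-1605) = 41730/7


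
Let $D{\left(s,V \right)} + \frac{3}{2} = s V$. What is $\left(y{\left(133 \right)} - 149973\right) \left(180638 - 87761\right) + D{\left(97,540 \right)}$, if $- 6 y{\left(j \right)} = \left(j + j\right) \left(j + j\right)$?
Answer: $- \frac{30048514889}{2} \approx -1.5024 \cdot 10^{10}$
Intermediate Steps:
$y{\left(j \right)} = - \frac{2 j^{2}}{3}$ ($y{\left(j \right)} = - \frac{\left(j + j\right) \left(j + j\right)}{6} = - \frac{2 j 2 j}{6} = - \frac{4 j^{2}}{6} = - \frac{2 j^{2}}{3}$)
$D{\left(s,V \right)} = - \frac{3}{2} + V s$ ($D{\left(s,V \right)} = - \frac{3}{2} + s V = - \frac{3}{2} + V s$)
$\left(y{\left(133 \right)} - 149973\right) \left(180638 - 87761\right) + D{\left(97,540 \right)} = \left(- \frac{2 \cdot 133^{2}}{3} - 149973\right) \left(180638 - 87761\right) + \left(- \frac{3}{2} + 540 \cdot 97\right) = \left(\left(- \frac{2}{3}\right) 17689 - 149973\right) 92877 + \left(- \frac{3}{2} + 52380\right) = \left(- \frac{35378}{3} - 149973\right) 92877 + \frac{104757}{2} = \left(- \frac{485297}{3}\right) 92877 + \frac{104757}{2} = -15024309823 + \frac{104757}{2} = - \frac{30048514889}{2}$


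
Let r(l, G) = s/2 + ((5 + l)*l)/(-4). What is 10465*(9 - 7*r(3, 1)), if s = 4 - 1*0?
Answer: 387205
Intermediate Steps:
s = 4 (s = 4 + 0 = 4)
r(l, G) = 2 - l*(5 + l)/4 (r(l, G) = 4/2 + ((5 + l)*l)/(-4) = 4*(½) + (l*(5 + l))*(-¼) = 2 - l*(5 + l)/4)
10465*(9 - 7*r(3, 1)) = 10465*(9 - 7*(2 - 5/4*3 - ¼*3²)) = 10465*(9 - 7*(2 - 15/4 - ¼*9)) = 10465*(9 - 7*(2 - 15/4 - 9/4)) = 10465*(9 - 7*(-4)) = 10465*(9 + 28) = 10465*37 = 387205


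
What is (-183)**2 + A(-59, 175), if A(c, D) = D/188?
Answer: 6296107/188 ≈ 33490.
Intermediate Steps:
A(c, D) = D/188 (A(c, D) = D*(1/188) = D/188)
(-183)**2 + A(-59, 175) = (-183)**2 + (1/188)*175 = 33489 + 175/188 = 6296107/188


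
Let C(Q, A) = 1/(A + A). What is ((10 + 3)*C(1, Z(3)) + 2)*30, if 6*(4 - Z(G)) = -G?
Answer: 310/3 ≈ 103.33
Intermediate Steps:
Z(G) = 4 + G/6 (Z(G) = 4 - (-1)*G/6 = 4 + G/6)
C(Q, A) = 1/(2*A)
((10 + 3)*C(1, Z(3)) + 2)*30 = ((10 + 3)*(1/(2*(4 + (⅙)*3))) + 2)*30 = (13*(1/(2*(4 + ½))) + 2)*30 = (13*(1/(2*(9/2))) + 2)*30 = (13*((½)*(2/9)) + 2)*30 = (13*(⅑) + 2)*30 = (13/9 + 2)*30 = (31/9)*30 = 310/3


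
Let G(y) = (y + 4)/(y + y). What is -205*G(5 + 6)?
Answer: -3075/22 ≈ -139.77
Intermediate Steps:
G(y) = (4 + y)/(2*y) (G(y) = (4 + y)/((2*y)) = (4 + y)*(1/(2*y)) = (4 + y)/(2*y))
-205*G(5 + 6) = -205*(4 + (5 + 6))/(2*(5 + 6)) = -205*(4 + 11)/(2*11) = -205*15/(2*11) = -205*15/22 = -3075/22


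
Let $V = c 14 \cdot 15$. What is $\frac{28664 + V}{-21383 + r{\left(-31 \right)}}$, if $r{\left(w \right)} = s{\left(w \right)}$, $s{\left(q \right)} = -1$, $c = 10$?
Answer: $- \frac{7691}{5346} \approx -1.4386$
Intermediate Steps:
$r{\left(w \right)} = -1$
$V = 2100$ ($V = 10 \cdot 14 \cdot 15 = 140 \cdot 15 = 2100$)
$\frac{28664 + V}{-21383 + r{\left(-31 \right)}} = \frac{28664 + 2100}{-21383 - 1} = \frac{30764}{-21384} = 30764 \left(- \frac{1}{21384}\right) = - \frac{7691}{5346}$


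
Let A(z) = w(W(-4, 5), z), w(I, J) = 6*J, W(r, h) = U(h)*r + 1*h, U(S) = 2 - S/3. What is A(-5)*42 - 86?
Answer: -1346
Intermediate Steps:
U(S) = 2 - S/3
W(r, h) = h + r*(2 - h/3) (W(r, h) = (2 - h/3)*r + 1*h = r*(2 - h/3) + h = h + r*(2 - h/3))
A(z) = 6*z
A(-5)*42 - 86 = (6*(-5))*42 - 86 = -30*42 - 86 = -1260 - 86 = -1346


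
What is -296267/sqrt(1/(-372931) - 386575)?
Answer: 15593*I*sqrt(53763896454306506)/7587673754 ≈ 476.5*I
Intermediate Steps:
-296267/sqrt(1/(-372931) - 386575) = -296267/sqrt(-1/372931 - 386575) = -296267*(-I*sqrt(53763896454306506)/144165801326) = -(-15593)*I*sqrt(53763896454306506)/7587673754 = 15593*I*sqrt(53763896454306506)/7587673754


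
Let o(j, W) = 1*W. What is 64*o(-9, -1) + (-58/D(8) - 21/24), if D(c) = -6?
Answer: -1325/24 ≈ -55.208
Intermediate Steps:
o(j, W) = W
64*o(-9, -1) + (-58/D(8) - 21/24) = 64*(-1) + (-58/(-6) - 21/24) = -64 + (-58*(-⅙) - 21*1/24) = -64 + (29/3 - 7/8) = -64 + 211/24 = -1325/24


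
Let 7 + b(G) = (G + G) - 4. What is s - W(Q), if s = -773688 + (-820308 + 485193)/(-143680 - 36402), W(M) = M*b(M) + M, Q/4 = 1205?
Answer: -12552616113/266 ≈ -4.7190e+7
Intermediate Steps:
b(G) = -11 + 2*G (b(G) = -7 + ((G + G) - 4) = -7 + (2*G - 4) = -7 + (-4 + 2*G) = -11 + 2*G)
Q = 4820 (Q = 4*1205 = 4820)
W(M) = M + M*(-11 + 2*M) (W(M) = M*(-11 + 2*M) + M = M + M*(-11 + 2*M))
s = -205800513/266 (s = -773688 - 335115/(-180082) = -773688 - 335115*(-1/180082) = -773688 + 495/266 = -205800513/266 ≈ -7.7369e+5)
s - W(Q) = -205800513/266 - 2*4820*(-5 + 4820) = -205800513/266 - 2*4820*4815 = -205800513/266 - 1*46416600 = -205800513/266 - 46416600 = -12552616113/266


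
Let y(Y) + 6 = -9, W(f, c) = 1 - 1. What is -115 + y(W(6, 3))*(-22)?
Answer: 215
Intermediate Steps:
W(f, c) = 0
y(Y) = -15 (y(Y) = -6 - 9 = -15)
-115 + y(W(6, 3))*(-22) = -115 - 15*(-22) = -115 + 330 = 215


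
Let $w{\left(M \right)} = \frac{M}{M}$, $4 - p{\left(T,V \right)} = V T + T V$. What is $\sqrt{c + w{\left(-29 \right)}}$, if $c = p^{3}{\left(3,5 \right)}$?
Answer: $5 i \sqrt{703} \approx 132.57 i$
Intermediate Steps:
$p{\left(T,V \right)} = 4 - 2 T V$ ($p{\left(T,V \right)} = 4 - \left(V T + T V\right) = 4 - \left(T V + T V\right) = 4 - 2 T V$)
$w{\left(M \right)} = 1$
$c = -17576$ ($c = \left(4 - 6 \cdot 5\right)^{3} = \left(4 - 30\right)^{3} = \left(-26\right)^{3} = -17576$)
$\sqrt{c + w{\left(-29 \right)}} = \sqrt{-17576 + 1} = \sqrt{-17575} = 5 i \sqrt{703}$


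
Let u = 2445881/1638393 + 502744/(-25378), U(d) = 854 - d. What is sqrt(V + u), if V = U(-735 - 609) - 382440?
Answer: I*sqrt(164350855350676079162064717)/20789568777 ≈ 616.65*I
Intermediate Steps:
u = -380810341187/20789568777 (u = 2445881*(1/1638393) + 502744*(-1/25378) = 2445881/1638393 - 251372/12689 = -380810341187/20789568777 ≈ -18.317)
V = -380242 (V = (854 - (-735 - 609)) - 382440 = (854 - 1*(-1344)) - 382440 = (854 + 1344) - 382440 = 2198 - 382440 = -380242)
sqrt(V + u) = sqrt(-380242 - 380810341187/20789568777) = sqrt(-7905448021245221/20789568777) = I*sqrt(164350855350676079162064717)/20789568777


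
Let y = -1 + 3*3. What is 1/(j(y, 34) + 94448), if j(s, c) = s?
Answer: 1/94456 ≈ 1.0587e-5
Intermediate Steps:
y = 8 (y = -1 + 9 = 8)
1/(j(y, 34) + 94448) = 1/(8 + 94448) = 1/94456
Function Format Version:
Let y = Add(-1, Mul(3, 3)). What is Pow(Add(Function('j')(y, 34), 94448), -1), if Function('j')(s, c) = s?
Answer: Rational(1, 94456) ≈ 1.0587e-5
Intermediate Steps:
y = 8 (y = Add(-1, 9) = 8)
Pow(Add(Function('j')(y, 34), 94448), -1) = Pow(Add(8, 94448), -1) = Pow(94456, -1) = Rational(1, 94456)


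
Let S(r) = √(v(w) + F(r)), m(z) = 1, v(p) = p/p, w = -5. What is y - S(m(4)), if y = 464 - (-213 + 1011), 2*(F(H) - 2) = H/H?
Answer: -334 - √14/2 ≈ -335.87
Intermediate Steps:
v(p) = 1
F(H) = 5/2 (F(H) = 2 + (H/H)/2 = 2 + (½)*1 = 2 + ½ = 5/2)
y = -334 (y = 464 - 1*798 = 464 - 798 = -334)
S(r) = √14/2 (S(r) = √(1 + 5/2) = √(7/2) = √14/2)
y - S(m(4)) = -334 - √14/2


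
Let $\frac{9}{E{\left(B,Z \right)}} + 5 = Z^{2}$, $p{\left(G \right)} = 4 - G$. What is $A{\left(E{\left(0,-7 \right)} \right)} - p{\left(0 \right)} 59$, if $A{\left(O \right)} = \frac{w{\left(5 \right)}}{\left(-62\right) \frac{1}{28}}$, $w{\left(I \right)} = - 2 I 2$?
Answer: $- \frac{7036}{31} \approx -226.97$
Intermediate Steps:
$E{\left(B,Z \right)} = \frac{9}{-5 + Z^{2}}$
$w{\left(I \right)} = - 4 I$
$A{\left(O \right)} = \frac{280}{31}$ ($A{\left(O \right)} = \frac{\left(-4\right) 5}{\left(-62\right) \frac{1}{28}} = - \frac{20}{\left(-62\right) \frac{1}{28}} = - \frac{20}{- \frac{31}{14}} = \left(-20\right) \left(- \frac{14}{31}\right) = \frac{280}{31}$)
$A{\left(E{\left(0,-7 \right)} \right)} - p{\left(0 \right)} 59 = \frac{280}{31} - \left(4 - 0\right) 59 = \frac{280}{31} - \left(4 + 0\right) 59 = \frac{280}{31} - 4 \cdot 59 = \frac{280}{31} - 236 = - \frac{7036}{31}$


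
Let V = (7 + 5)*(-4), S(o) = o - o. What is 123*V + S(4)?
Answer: -5904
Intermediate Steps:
S(o) = 0
V = -48 (V = 12*(-4) = -48)
123*V + S(4) = 123*(-48) + 0 = -5904 + 0 = -5904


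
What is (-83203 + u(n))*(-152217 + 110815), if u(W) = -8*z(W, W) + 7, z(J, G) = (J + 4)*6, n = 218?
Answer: 3885660504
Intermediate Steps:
z(J, G) = 24 + 6*J (z(J, G) = (4 + J)*6 = 24 + 6*J)
u(W) = -185 - 48*W (u(W) = -8*(24 + 6*W) + 7 = (-192 - 48*W) + 7 = -185 - 48*W)
(-83203 + u(n))*(-152217 + 110815) = (-83203 + (-185 - 48*218))*(-152217 + 110815) = (-83203 + (-185 - 10464))*(-41402) = (-83203 - 10649)*(-41402) = -93852*(-41402) = 3885660504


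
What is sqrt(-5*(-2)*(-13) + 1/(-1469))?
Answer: 3*I*sqrt(31170711)/1469 ≈ 11.402*I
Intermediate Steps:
sqrt(-5*(-2)*(-13) + 1/(-1469)) = sqrt(10*(-13) - 1/1469) = sqrt(-130 - 1/1469) = sqrt(-190971/1469) = 3*I*sqrt(31170711)/1469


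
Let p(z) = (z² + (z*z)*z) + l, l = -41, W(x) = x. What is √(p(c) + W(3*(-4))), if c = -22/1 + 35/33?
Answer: I*√10430876247/1089 ≈ 93.785*I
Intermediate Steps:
c = -691/33 (c = -22*1 + 35*(1/33) = -22 + 35/33 = -691/33 ≈ -20.939)
p(z) = -41 + z² + z³ (p(z) = (z² + (z*z)*z) - 41 = (z² + z²*z) - 41 = (z² + z³) - 41 = -41 + z² + z³)
√(p(c) + W(3*(-4))) = √((-41 + (-691/33)² + (-691/33)³) + 3*(-4)) = √((-41 + 477481/1089 - 329939371/35937) - 12) = √(-315655915/35937 - 12) = √(-316087159/35937) = I*√10430876247/1089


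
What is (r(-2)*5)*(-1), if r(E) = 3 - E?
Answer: -25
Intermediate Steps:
(r(-2)*5)*(-1) = ((3 - 1*(-2))*5)*(-1) = ((3 + 2)*5)*(-1) = (5*5)*(-1) = 25*(-1) = -25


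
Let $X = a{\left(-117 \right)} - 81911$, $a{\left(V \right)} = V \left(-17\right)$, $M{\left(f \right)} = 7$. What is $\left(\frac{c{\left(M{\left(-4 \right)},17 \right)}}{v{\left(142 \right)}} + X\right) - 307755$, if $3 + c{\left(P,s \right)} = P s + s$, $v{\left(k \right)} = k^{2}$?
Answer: $- \frac{7817118895}{20164} \approx -3.8768 \cdot 10^{5}$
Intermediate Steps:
$c{\left(P,s \right)} = -3 + s + P s$ ($c{\left(P,s \right)} = -3 + \left(P s + s\right) = -3 + \left(s + P s\right) = -3 + s + P s$)
$a{\left(V \right)} = - 17 V$
$X = -79922$ ($X = \left(-17\right) \left(-117\right) - 81911 = 1989 - 81911 = -79922$)
$\left(\frac{c{\left(M{\left(-4 \right)},17 \right)}}{v{\left(142 \right)}} + X\right) - 307755 = \left(\frac{-3 + 17 + 7 \cdot 17}{142^{2}} - 79922\right) - 307755 = \left(\frac{-3 + 17 + 119}{20164} - 79922\right) - 307755 = \left(133 \cdot \frac{1}{20164} - 79922\right) - 307755 = \left(\frac{133}{20164} - 79922\right) - 307755 = - \frac{1611547075}{20164} - 307755 = - \frac{7817118895}{20164}$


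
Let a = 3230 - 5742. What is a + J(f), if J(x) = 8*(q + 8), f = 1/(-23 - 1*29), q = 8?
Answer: -2384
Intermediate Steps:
a = -2512
f = -1/52 (f = 1/(-23 - 29) = 1/(-52) = -1/52 ≈ -0.019231)
J(x) = 128 (J(x) = 8*(8 + 8) = 8*16 = 128)
a + J(f) = -2512 + 128 = -2384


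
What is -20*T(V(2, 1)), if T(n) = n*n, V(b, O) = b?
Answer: -80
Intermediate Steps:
T(n) = n²
-20*T(V(2, 1)) = -20*2² = -20*4 = -80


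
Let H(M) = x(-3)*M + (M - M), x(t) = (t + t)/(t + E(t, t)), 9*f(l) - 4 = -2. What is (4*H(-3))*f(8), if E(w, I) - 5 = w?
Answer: -16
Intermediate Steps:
E(w, I) = 5 + w
f(l) = 2/9 (f(l) = 4/9 + (⅑)*(-2) = 4/9 - 2/9 = 2/9)
x(t) = 2*t/(5 + 2*t) (x(t) = (t + t)/(t + (5 + t)) = (2*t)/(5 + 2*t) = 2*t/(5 + 2*t))
H(M) = 6*M (H(M) = (2*(-3)/(5 + 2*(-3)))*M + (M - M) = (2*(-3)/(5 - 6))*M + 0 = (2*(-3)/(-1))*M + 0 = (2*(-3)*(-1))*M + 0 = 6*M + 0 = 6*M)
(4*H(-3))*f(8) = (4*(6*(-3)))*(2/9) = (4*(-18))*(2/9) = -72*2/9 = -16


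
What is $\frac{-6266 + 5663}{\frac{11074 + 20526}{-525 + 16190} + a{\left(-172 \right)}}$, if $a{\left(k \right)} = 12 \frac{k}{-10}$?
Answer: $- \frac{9445995}{3264856} \approx -2.8932$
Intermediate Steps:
$a{\left(k \right)} = - \frac{6 k}{5}$ ($a{\left(k \right)} = 12 k \left(- \frac{1}{10}\right) = 12 \left(- \frac{k}{10}\right) = - \frac{6 k}{5}$)
$\frac{-6266 + 5663}{\frac{11074 + 20526}{-525 + 16190} + a{\left(-172 \right)}} = \frac{-6266 + 5663}{\frac{11074 + 20526}{-525 + 16190} - - \frac{1032}{5}} = - \frac{603}{\frac{31600}{15665} + \frac{1032}{5}} = - \frac{603}{31600 \cdot \frac{1}{15665} + \frac{1032}{5}} = - \frac{603}{\frac{6320}{3133} + \frac{1032}{5}} = - \frac{603}{\frac{3264856}{15665}} = \left(-603\right) \frac{15665}{3264856} = - \frac{9445995}{3264856}$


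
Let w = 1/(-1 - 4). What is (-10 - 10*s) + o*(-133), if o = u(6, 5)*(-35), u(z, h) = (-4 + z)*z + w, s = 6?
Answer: 54859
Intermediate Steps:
w = -⅕ (w = 1/(-5) = -⅕ ≈ -0.20000)
u(z, h) = -⅕ + z*(-4 + z) (u(z, h) = (-4 + z)*z - ⅕ = z*(-4 + z) - ⅕ = -⅕ + z*(-4 + z))
o = -413 (o = (-⅕ + 6² - 4*6)*(-35) = (-⅕ + 36 - 24)*(-35) = (59/5)*(-35) = -413)
(-10 - 10*s) + o*(-133) = (-10 - 10*6) - 413*(-133) = (-10 - 60) + 54929 = -70 + 54929 = 54859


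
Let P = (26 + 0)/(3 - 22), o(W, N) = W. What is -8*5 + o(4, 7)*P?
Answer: -864/19 ≈ -45.474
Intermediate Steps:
P = -26/19 (P = 26/(-19) = 26*(-1/19) = -26/19 ≈ -1.3684)
-8*5 + o(4, 7)*P = -8*5 + 4*(-26/19) = -40 - 104/19 = -864/19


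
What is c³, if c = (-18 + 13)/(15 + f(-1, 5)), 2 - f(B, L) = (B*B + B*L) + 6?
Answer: -1/27 ≈ -0.037037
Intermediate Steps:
f(B, L) = -4 - B² - B*L (f(B, L) = 2 - ((B*B + B*L) + 6) = 2 - ((B² + B*L) + 6) = 2 - (6 + B² + B*L) = 2 + (-6 - B² - B*L) = -4 - B² - B*L)
c = -⅓ (c = (-18 + 13)/(15 + (-4 - 1*(-1)² - 1*(-1)*5)) = -5/(15 + (-4 - 1*1 + 5)) = -5/(15 + (-4 - 1 + 5)) = -5/(15 + 0) = -5/15 = -5*1/15 = -⅓ ≈ -0.33333)
c³ = (-⅓)³ = -1/27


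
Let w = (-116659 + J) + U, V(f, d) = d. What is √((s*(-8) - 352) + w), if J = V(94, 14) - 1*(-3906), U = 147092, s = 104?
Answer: √33169 ≈ 182.12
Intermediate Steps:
J = 3920 (J = 14 - 1*(-3906) = 14 + 3906 = 3920)
w = 34353 (w = (-116659 + 3920) + 147092 = -112739 + 147092 = 34353)
√((s*(-8) - 352) + w) = √((104*(-8) - 352) + 34353) = √((-832 - 352) + 34353) = √(-1184 + 34353) = √33169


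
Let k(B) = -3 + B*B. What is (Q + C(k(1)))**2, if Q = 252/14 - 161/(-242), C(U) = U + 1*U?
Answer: 12595401/58564 ≈ 215.07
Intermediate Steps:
k(B) = -3 + B**2
C(U) = 2*U (C(U) = U + U = 2*U)
Q = 4517/242 (Q = 252*(1/14) - 161*(-1/242) = 18 + 161/242 = 4517/242 ≈ 18.665)
(Q + C(k(1)))**2 = (4517/242 + 2*(-3 + 1**2))**2 = (4517/242 + 2*(-3 + 1))**2 = (4517/242 + 2*(-2))**2 = (4517/242 - 4)**2 = (3549/242)**2 = 12595401/58564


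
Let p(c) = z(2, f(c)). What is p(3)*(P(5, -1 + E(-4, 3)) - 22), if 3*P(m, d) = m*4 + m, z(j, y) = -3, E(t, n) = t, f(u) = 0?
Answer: 41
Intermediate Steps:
p(c) = -3
P(m, d) = 5*m/3 (P(m, d) = (m*4 + m)/3 = (4*m + m)/3 = (5*m)/3 = 5*m/3)
p(3)*(P(5, -1 + E(-4, 3)) - 22) = -3*((5/3)*5 - 22) = -3*(25/3 - 22) = -3*(-41/3) = 41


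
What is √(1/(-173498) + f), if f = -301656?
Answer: I*√9080314978116122/173498 ≈ 549.23*I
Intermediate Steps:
√(1/(-173498) + f) = √(1/(-173498) - 301656) = √(-1/173498 - 301656) = √(-52336712689/173498) = I*√9080314978116122/173498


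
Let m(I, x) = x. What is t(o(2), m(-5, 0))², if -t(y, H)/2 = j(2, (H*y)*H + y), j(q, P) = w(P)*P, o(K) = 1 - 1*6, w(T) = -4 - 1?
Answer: 2500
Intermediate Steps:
w(T) = -5
o(K) = -5 (o(K) = 1 - 6 = -5)
j(q, P) = -5*P
t(y, H) = 10*y + 10*y*H² (t(y, H) = -(-10)*((H*y)*H + y) = -(-10)*(y*H² + y) = -(-10)*(y + y*H²) = -2*(-5*y - 5*y*H²) = 10*y + 10*y*H²)
t(o(2), m(-5, 0))² = (10*(-5)*(1 + 0²))² = (10*(-5)*(1 + 0))² = (10*(-5)*1)² = (-50)² = 2500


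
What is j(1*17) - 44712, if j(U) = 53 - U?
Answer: -44676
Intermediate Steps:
j(1*17) - 44712 = (53 - 17) - 44712 = 36 - 44712 = -44676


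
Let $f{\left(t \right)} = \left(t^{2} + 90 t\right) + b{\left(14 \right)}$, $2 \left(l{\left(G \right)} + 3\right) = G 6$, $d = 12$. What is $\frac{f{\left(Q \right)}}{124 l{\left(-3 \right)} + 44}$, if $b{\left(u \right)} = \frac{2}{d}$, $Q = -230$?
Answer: $- \frac{193201}{8664} \approx -22.299$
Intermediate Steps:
$b{\left(u \right)} = \frac{1}{6}$ ($b{\left(u \right)} = \frac{2}{12} = 2 \cdot \frac{1}{12} = \frac{1}{6}$)
$l{\left(G \right)} = -3 + 3 G$ ($l{\left(G \right)} = -3 + \frac{G 6}{2} = -3 + \frac{6 G}{2} = -3 + 3 G$)
$f{\left(t \right)} = \frac{1}{6} + t^{2} + 90 t$ ($f{\left(t \right)} = \left(t^{2} + 90 t\right) + \frac{1}{6} = \frac{1}{6} + t^{2} + 90 t$)
$\frac{f{\left(Q \right)}}{124 l{\left(-3 \right)} + 44} = \frac{\frac{1}{6} + \left(-230\right)^{2} + 90 \left(-230\right)}{124 \left(-3 + 3 \left(-3\right)\right) + 44} = \frac{\frac{1}{6} + 52900 - 20700}{124 \left(-3 - 9\right) + 44} = \frac{193201}{6 \left(124 \left(-12\right) + 44\right)} = \frac{193201}{6 \left(-1488 + 44\right)} = \frac{193201}{6 \left(-1444\right)} = \frac{193201}{6} \left(- \frac{1}{1444}\right) = - \frac{193201}{8664}$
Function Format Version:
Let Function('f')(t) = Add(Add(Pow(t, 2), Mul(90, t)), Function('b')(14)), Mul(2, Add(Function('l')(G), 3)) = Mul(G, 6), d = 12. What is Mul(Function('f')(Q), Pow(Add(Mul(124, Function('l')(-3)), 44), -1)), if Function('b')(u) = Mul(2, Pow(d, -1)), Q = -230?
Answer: Rational(-193201, 8664) ≈ -22.299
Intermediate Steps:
Function('b')(u) = Rational(1, 6) (Function('b')(u) = Mul(2, Pow(12, -1)) = Mul(2, Rational(1, 12)) = Rational(1, 6))
Function('l')(G) = Add(-3, Mul(3, G)) (Function('l')(G) = Add(-3, Mul(Rational(1, 2), Mul(G, 6))) = Add(-3, Mul(Rational(1, 2), Mul(6, G))) = Add(-3, Mul(3, G)))
Function('f')(t) = Add(Rational(1, 6), Pow(t, 2), Mul(90, t)) (Function('f')(t) = Add(Add(Pow(t, 2), Mul(90, t)), Rational(1, 6)) = Add(Rational(1, 6), Pow(t, 2), Mul(90, t)))
Mul(Function('f')(Q), Pow(Add(Mul(124, Function('l')(-3)), 44), -1)) = Mul(Add(Rational(1, 6), Pow(-230, 2), Mul(90, -230)), Pow(Add(Mul(124, Add(-3, Mul(3, -3))), 44), -1)) = Mul(Add(Rational(1, 6), 52900, -20700), Pow(Add(Mul(124, Add(-3, -9)), 44), -1)) = Mul(Rational(193201, 6), Pow(Add(Mul(124, -12), 44), -1)) = Mul(Rational(193201, 6), Pow(Add(-1488, 44), -1)) = Mul(Rational(193201, 6), Pow(-1444, -1)) = Mul(Rational(193201, 6), Rational(-1, 1444)) = Rational(-193201, 8664)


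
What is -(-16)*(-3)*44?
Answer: -2112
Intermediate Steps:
-(-16)*(-3)*44 = -2*24*44 = -48*44 = -2112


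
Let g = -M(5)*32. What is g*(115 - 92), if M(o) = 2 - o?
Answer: 2208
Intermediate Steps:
g = 96 (g = -(2 - 1*5)*32 = -(2 - 5)*32 = -(-3)*32 = -1*(-96) = 96)
g*(115 - 92) = 96*(115 - 92) = 96*23 = 2208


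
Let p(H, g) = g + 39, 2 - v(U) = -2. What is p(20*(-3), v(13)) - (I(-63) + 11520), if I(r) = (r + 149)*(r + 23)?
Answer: -8037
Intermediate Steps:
v(U) = 4 (v(U) = 2 - 1*(-2) = 2 + 2 = 4)
I(r) = (23 + r)*(149 + r) (I(r) = (149 + r)*(23 + r) = (23 + r)*(149 + r))
p(H, g) = 39 + g
p(20*(-3), v(13)) - (I(-63) + 11520) = (39 + 4) - ((3427 + (-63)**2 + 172*(-63)) + 11520) = 43 - ((3427 + 3969 - 10836) + 11520) = 43 - (-3440 + 11520) = 43 - 1*8080 = 43 - 8080 = -8037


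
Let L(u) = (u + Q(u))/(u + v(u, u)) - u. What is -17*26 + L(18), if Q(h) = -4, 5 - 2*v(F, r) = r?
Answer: -10552/23 ≈ -458.78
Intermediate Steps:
v(F, r) = 5/2 - r/2
L(u) = -u + (-4 + u)/(5/2 + u/2) (L(u) = (u - 4)/(u + (5/2 - u/2)) - u = (-4 + u)/(5/2 + u/2) - u = -u + (-4 + u)/(5/2 + u/2))
-17*26 + L(18) = -17*26 + (-8 - 1*18**2 - 3*18)/(5 + 18) = -442 + (-8 - 1*324 - 54)/23 = -442 + (-8 - 324 - 54)/23 = -442 + (1/23)*(-386) = -442 - 386/23 = -10552/23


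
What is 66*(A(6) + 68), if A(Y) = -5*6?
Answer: 2508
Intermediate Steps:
A(Y) = -30
66*(A(6) + 68) = 66*(-30 + 68) = 66*38 = 2508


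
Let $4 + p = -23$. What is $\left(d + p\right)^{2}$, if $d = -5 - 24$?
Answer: $3136$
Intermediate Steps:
$p = -27$ ($p = -4 - 23 = -27$)
$d = -29$ ($d = -5 - 24 = -29$)
$\left(d + p\right)^{2} = \left(-29 - 27\right)^{2} = \left(-56\right)^{2} = 3136$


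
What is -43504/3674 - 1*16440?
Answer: -30222032/1837 ≈ -16452.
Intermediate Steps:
-43504/3674 - 1*16440 = -43504*1/3674 - 16440 = -21752/1837 - 16440 = -30222032/1837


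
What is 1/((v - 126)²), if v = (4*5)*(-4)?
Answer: 1/42436 ≈ 2.3565e-5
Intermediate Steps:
v = -80 (v = 20*(-4) = -80)
1/((v - 126)²) = 1/((-80 - 126)²) = 1/((-206)²) = 1/42436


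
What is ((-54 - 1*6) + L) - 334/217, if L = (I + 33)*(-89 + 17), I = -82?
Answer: 752222/217 ≈ 3466.5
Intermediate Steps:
L = 3528 (L = (-82 + 33)*(-89 + 17) = -49*(-72) = 3528)
((-54 - 1*6) + L) - 334/217 = ((-54 - 1*6) + 3528) - 334/217 = ((-54 - 6) + 3528) - 334*1/217 = (-60 + 3528) - 334/217 = 3468 - 334/217 = 752222/217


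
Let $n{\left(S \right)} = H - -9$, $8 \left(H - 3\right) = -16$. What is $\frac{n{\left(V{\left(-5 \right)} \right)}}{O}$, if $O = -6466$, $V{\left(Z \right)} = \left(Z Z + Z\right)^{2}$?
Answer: $- \frac{5}{3233} \approx -0.0015466$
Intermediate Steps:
$H = 1$ ($H = 3 + \frac{1}{8} \left(-16\right) = 3 - 2 = 1$)
$V{\left(Z \right)} = \left(Z + Z^{2}\right)^{2}$ ($V{\left(Z \right)} = \left(Z^{2} + Z\right)^{2} = \left(Z + Z^{2}\right)^{2}$)
$n{\left(S \right)} = 10$ ($n{\left(S \right)} = 1 - -9 = 1 + 9 = 10$)
$\frac{n{\left(V{\left(-5 \right)} \right)}}{O} = \frac{10}{-6466} = 10 \left(- \frac{1}{6466}\right) = - \frac{5}{3233}$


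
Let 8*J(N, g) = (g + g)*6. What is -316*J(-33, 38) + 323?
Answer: -17689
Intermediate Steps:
J(N, g) = 3*g/2 (J(N, g) = ((g + g)*6)/8 = ((2*g)*6)/8 = (12*g)/8 = 3*g/2)
-316*J(-33, 38) + 323 = -474*38 + 323 = -316*57 + 323 = -18012 + 323 = -17689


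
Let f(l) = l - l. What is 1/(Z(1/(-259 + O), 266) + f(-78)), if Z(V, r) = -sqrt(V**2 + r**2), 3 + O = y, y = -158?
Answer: -420*sqrt(12481358401)/12481358401 ≈ -0.0037594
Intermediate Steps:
f(l) = 0
O = -161 (O = -3 - 158 = -161)
1/(Z(1/(-259 + O), 266) + f(-78)) = 1/(-sqrt((1/(-259 - 161))**2 + 266**2) + 0) = 1/(-sqrt((1/(-420))**2 + 70756) + 0) = 1/(-sqrt((-1/420)**2 + 70756) + 0) = 1/(-sqrt(1/176400 + 70756) + 0) = 1/(-sqrt(12481358401/176400) + 0) = 1/(-sqrt(12481358401)/420 + 0) = 1/(-sqrt(12481358401)/420) = -420*sqrt(12481358401)/12481358401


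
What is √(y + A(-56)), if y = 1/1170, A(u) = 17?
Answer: √2585830/390 ≈ 4.1232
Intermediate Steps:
y = 1/1170 ≈ 0.00085470
√(y + A(-56)) = √(1/1170 + 17) = √(19891/1170) = √2585830/390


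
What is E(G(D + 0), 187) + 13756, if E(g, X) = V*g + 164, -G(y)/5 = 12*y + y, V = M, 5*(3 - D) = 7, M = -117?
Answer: 26088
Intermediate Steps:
D = 8/5 (D = 3 - ⅕*7 = 3 - 7/5 = 8/5 ≈ 1.6000)
V = -117
G(y) = -65*y (G(y) = -5*(12*y + y) = -65*y)
E(g, X) = 164 - 117*g (E(g, X) = -117*g + 164 = 164 - 117*g)
E(G(D + 0), 187) + 13756 = (164 - (-7605)*(8/5 + 0)) + 13756 = (164 - (-7605)*8/5) + 13756 = (164 - 117*(-104)) + 13756 = (164 + 12168) + 13756 = 12332 + 13756 = 26088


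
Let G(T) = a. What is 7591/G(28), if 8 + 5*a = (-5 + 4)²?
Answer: -37955/7 ≈ -5422.1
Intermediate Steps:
a = -7/5 (a = -8/5 + (-5 + 4)²/5 = -8/5 + (⅕)*(-1)² = -8/5 + (⅕)*1 = -8/5 + ⅕ = -7/5 ≈ -1.4000)
G(T) = -7/5
7591/G(28) = 7591/(-7/5) = 7591*(-5/7) = -37955/7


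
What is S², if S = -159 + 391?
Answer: 53824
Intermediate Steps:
S = 232
S² = 232² = 53824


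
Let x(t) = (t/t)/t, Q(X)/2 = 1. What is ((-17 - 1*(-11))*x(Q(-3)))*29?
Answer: -87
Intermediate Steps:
Q(X) = 2 (Q(X) = 2*1 = 2)
x(t) = 1/t
((-17 - 1*(-11))*x(Q(-3)))*29 = ((-17 - 1*(-11))/2)*29 = ((-17 + 11)*(½))*29 = -6*½*29 = -3*29 = -87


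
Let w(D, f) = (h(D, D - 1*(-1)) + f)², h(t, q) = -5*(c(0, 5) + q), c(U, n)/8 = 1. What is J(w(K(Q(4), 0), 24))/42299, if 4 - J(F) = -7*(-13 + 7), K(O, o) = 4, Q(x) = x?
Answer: -38/42299 ≈ -0.00089837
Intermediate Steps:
c(U, n) = 8 (c(U, n) = 8*1 = 8)
h(t, q) = -40 - 5*q (h(t, q) = -5*(8 + q) = -40 - 5*q)
w(D, f) = (-45 + f - 5*D)² (w(D, f) = ((-40 - 5*(D - 1*(-1))) + f)² = ((-40 - 5*(D + 1)) + f)² = ((-40 - 5*(1 + D)) + f)² = ((-40 + (-5 - 5*D)) + f)² = ((-45 - 5*D) + f)² = (-45 + f - 5*D)²)
J(F) = -38 (J(F) = 4 - (-7)*(-13 + 7) = 4 - (-7)*(-6) = 4 - 1*42 = 4 - 42 = -38)
J(w(K(Q(4), 0), 24))/42299 = -38/42299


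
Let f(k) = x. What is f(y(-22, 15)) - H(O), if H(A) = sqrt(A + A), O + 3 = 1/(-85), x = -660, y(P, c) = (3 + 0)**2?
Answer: -660 - 16*I*sqrt(170)/85 ≈ -660.0 - 2.4543*I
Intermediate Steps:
y(P, c) = 9 (y(P, c) = 3**2 = 9)
f(k) = -660
O = -256/85 (O = -3 + 1/(-85) = -3 - 1/85 = -256/85 ≈ -3.0118)
H(A) = sqrt(2)*sqrt(A) (H(A) = sqrt(2*A) = sqrt(2)*sqrt(A))
f(y(-22, 15)) - H(O) = -660 - sqrt(2)*sqrt(-256/85) = -660 - sqrt(2)*16*I*sqrt(85)/85 = -660 - 16*I*sqrt(170)/85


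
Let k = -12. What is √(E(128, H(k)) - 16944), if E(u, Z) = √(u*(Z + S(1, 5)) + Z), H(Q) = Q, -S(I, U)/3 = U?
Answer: √(-16944 + 34*I*√3) ≈ 0.226 + 130.17*I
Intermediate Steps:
S(I, U) = -3*U
E(u, Z) = √(Z + u*(-15 + Z)) (E(u, Z) = √(u*(Z - 3*5) + Z) = √(u*(Z - 15) + Z) = √(u*(-15 + Z) + Z) = √(Z + u*(-15 + Z)))
√(E(128, H(k)) - 16944) = √(√(-12 - 15*128 - 12*128) - 16944) = √(√(-12 - 1920 - 1536) - 16944) = √(√(-3468) - 16944) = √(34*I*√3 - 16944) = √(-16944 + 34*I*√3)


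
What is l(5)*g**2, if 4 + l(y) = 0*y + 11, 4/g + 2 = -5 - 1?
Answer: 7/4 ≈ 1.7500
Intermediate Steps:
g = -1/2 (g = 4/(-2 + (-5 - 1)) = 4/(-2 - 6) = 4/(-8) = 4*(-1/8) = -1/2 ≈ -0.50000)
l(y) = 7 (l(y) = -4 + (0*y + 11) = -4 + (0 + 11) = -4 + 11 = 7)
l(5)*g**2 = 7*(-1/2)**2 = 7*(1/4) = 7/4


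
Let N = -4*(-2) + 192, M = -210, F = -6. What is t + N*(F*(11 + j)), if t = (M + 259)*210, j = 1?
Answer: -4110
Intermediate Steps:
N = 200 (N = 8 + 192 = 200)
t = 10290 (t = (-210 + 259)*210 = 49*210 = 10290)
t + N*(F*(11 + j)) = 10290 + 200*(-6*(11 + 1)) = 10290 + 200*(-6*12) = 10290 + 200*(-72) = 10290 - 14400 = -4110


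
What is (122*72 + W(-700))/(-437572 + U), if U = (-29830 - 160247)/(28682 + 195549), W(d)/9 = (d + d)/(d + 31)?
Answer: -440172628392/21880179577607 ≈ -0.020117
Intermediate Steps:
W(d) = 18*d/(31 + d) (W(d) = 9*((d + d)/(d + 31)) = 9*((2*d)/(31 + d)) = 9*(2*d/(31 + d)) = 18*d/(31 + d))
U = -190077/224231 ≈ -0.84768
(122*72 + W(-700))/(-437572 + U) = (122*72 + 18*(-700)/(31 - 700))/(-437572 - 190077/224231) = (8784 + 18*(-700)/(-669))/(-98117397209/224231) = (8784 + 18*(-700)*(-1/669))*(-224231/98117397209) = (8784 + 4200/223)*(-224231/98117397209) = (1963032/223)*(-224231/98117397209) = -440172628392/21880179577607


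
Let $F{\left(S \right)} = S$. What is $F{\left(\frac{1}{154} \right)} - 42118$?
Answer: $- \frac{6486171}{154} \approx -42118.0$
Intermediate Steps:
$F{\left(\frac{1}{154} \right)} - 42118 = \frac{1}{154} - 42118 = - \frac{6486171}{154}$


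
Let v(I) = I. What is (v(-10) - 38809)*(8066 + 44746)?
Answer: -2050109028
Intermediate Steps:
(v(-10) - 38809)*(8066 + 44746) = (-10 - 38809)*(8066 + 44746) = -38819*52812 = -2050109028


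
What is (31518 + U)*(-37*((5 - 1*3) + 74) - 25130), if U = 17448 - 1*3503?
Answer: -1270327146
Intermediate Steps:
U = 13945 (U = 17448 - 3503 = 13945)
(31518 + U)*(-37*((5 - 1*3) + 74) - 25130) = (31518 + 13945)*(-37*((5 - 1*3) + 74) - 25130) = 45463*(-37*((5 - 3) + 74) - 25130) = 45463*(-37*(2 + 74) - 25130) = 45463*(-37*76 - 25130) = 45463*(-2812 - 25130) = 45463*(-27942) = -1270327146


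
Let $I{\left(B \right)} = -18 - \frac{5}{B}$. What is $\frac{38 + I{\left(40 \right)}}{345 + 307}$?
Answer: $\frac{159}{5216} \approx 0.030483$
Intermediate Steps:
$\frac{38 + I{\left(40 \right)}}{345 + 307} = \frac{38 - \left(18 + \frac{5}{40}\right)}{345 + 307} = \frac{38 - \frac{145}{8}}{652} = \left(38 - \frac{145}{8}\right) \frac{1}{652} = \frac{159}{8} \cdot \frac{1}{652} = \frac{159}{5216}$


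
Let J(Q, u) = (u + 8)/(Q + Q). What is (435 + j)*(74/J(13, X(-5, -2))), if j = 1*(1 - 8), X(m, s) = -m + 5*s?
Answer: 823472/3 ≈ 2.7449e+5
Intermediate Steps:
J(Q, u) = (8 + u)/(2*Q) (J(Q, u) = (8 + u)/((2*Q)) = (8 + u)*(1/(2*Q)) = (8 + u)/(2*Q))
j = -7 (j = 1*(-7) = -7)
(435 + j)*(74/J(13, X(-5, -2))) = (435 - 7)*(74/(((1/2)*(8 + (-1*(-5) + 5*(-2)))/13))) = 428*(74/(((1/2)*(1/13)*(8 + (5 - 10))))) = 428*(74/(((1/2)*(1/13)*(8 - 5)))) = 428*(74/(((1/2)*(1/13)*3))) = 428*(74/(3/26)) = 428*(74*(26/3)) = 428*(1924/3) = 823472/3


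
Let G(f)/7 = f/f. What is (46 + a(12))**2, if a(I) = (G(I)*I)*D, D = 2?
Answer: 45796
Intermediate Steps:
G(f) = 7 (G(f) = 7*(f/f) = 7*1 = 7)
a(I) = 14*I (a(I) = (7*I)*2 = 14*I)
(46 + a(12))**2 = (46 + 14*12)**2 = (46 + 168)**2 = 214**2 = 45796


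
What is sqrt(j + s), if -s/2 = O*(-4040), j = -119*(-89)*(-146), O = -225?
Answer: I*sqrt(3364286) ≈ 1834.2*I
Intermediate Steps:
j = -1546286 (j = 10591*(-146) = -1546286)
s = -1818000 (s = -(-450)*(-4040) = -2*909000 = -1818000)
sqrt(j + s) = sqrt(-1546286 - 1818000) = sqrt(-3364286) = I*sqrt(3364286)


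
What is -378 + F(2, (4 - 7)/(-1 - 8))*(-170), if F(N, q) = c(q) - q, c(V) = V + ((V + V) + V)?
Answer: -548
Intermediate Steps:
c(V) = 4*V (c(V) = V + (2*V + V) = V + 3*V = 4*V)
F(N, q) = 3*q (F(N, q) = 4*q - q = 3*q)
-378 + F(2, (4 - 7)/(-1 - 8))*(-170) = -378 + (3*((4 - 7)/(-1 - 8)))*(-170) = -378 + (3*(-3/(-9)))*(-170) = -378 + (3*(-3*(-1/9)))*(-170) = -378 + (3*(1/3))*(-170) = -378 + 1*(-170) = -378 - 170 = -548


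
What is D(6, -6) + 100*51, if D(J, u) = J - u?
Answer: 5112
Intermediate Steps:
D(6, -6) + 100*51 = (6 - 1*(-6)) + 100*51 = (6 + 6) + 5100 = 12 + 5100 = 5112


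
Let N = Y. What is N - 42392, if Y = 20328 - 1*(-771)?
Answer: -21293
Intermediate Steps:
Y = 21099 (Y = 20328 + 771 = 21099)
N = 21099
N - 42392 = 21099 - 42392 = -21293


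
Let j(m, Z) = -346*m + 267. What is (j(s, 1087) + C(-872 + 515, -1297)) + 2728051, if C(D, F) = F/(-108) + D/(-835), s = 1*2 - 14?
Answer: 246415266151/90180 ≈ 2.7325e+6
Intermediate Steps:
s = -12 (s = 2 - 14 = -12)
j(m, Z) = 267 - 346*m
C(D, F) = -F/108 - D/835 (C(D, F) = F*(-1/108) + D*(-1/835) = -F/108 - D/835)
(j(s, 1087) + C(-872 + 515, -1297)) + 2728051 = ((267 - 346*(-12)) + (-1/108*(-1297) - (-872 + 515)/835)) + 2728051 = ((267 + 4152) + (1297/108 - 1/835*(-357))) + 2728051 = (4419 + (1297/108 + 357/835)) + 2728051 = (4419 + 1121551/90180) + 2728051 = 399626971/90180 + 2728051 = 246415266151/90180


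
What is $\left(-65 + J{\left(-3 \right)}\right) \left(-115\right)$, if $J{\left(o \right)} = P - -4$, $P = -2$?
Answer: $7245$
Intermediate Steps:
$J{\left(o \right)} = 2$ ($J{\left(o \right)} = -2 - -4 = -2 + 4 = 2$)
$\left(-65 + J{\left(-3 \right)}\right) \left(-115\right) = \left(-65 + 2\right) \left(-115\right) = \left(-63\right) \left(-115\right) = 7245$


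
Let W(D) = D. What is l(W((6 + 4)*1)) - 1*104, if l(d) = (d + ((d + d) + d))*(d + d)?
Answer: 696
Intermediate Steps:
l(d) = 8*d² (l(d) = (d + (2*d + d))*(2*d) = (d + 3*d)*(2*d) = (4*d)*(2*d) = 8*d²)
l(W((6 + 4)*1)) - 1*104 = 8*((6 + 4)*1)² - 1*104 = 8*(10*1)² - 104 = 8*10² - 104 = 8*100 - 104 = 800 - 104 = 696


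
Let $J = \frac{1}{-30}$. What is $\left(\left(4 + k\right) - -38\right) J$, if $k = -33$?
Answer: $- \frac{3}{10} \approx -0.3$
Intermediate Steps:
$J = - \frac{1}{30} \approx -0.033333$
$\left(\left(4 + k\right) - -38\right) J = \left(\left(4 - 33\right) - -38\right) \left(- \frac{1}{30}\right) = \left(-29 + 38\right) \left(- \frac{1}{30}\right) = 9 \left(- \frac{1}{30}\right) = - \frac{3}{10}$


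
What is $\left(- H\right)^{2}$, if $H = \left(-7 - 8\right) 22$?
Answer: $108900$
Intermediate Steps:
$H = -330$ ($H = \left(-7 - 8\right) 22 = \left(-15\right) 22 = -330$)
$\left(- H\right)^{2} = \left(\left(-1\right) \left(-330\right)\right)^{2} = 330^{2} = 108900$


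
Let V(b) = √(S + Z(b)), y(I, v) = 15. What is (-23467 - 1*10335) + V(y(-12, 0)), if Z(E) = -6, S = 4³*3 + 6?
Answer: -33802 + 8*√3 ≈ -33788.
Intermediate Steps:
S = 198 (S = 64*3 + 6 = 192 + 6 = 198)
V(b) = 8*√3 (V(b) = √(198 - 6) = √192 = 8*√3)
(-23467 - 1*10335) + V(y(-12, 0)) = (-23467 - 1*10335) + 8*√3 = (-23467 - 10335) + 8*√3 = -33802 + 8*√3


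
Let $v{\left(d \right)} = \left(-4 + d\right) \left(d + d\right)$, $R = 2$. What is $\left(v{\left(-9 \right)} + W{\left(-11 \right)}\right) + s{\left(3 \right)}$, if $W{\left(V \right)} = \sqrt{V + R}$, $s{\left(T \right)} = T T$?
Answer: $243 + 3 i \approx 243.0 + 3.0 i$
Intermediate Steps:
$s{\left(T \right)} = T^{2}$
$W{\left(V \right)} = \sqrt{2 + V}$ ($W{\left(V \right)} = \sqrt{V + 2} = \sqrt{2 + V}$)
$v{\left(d \right)} = 2 d \left(-4 + d\right)$ ($v{\left(d \right)} = \left(-4 + d\right) 2 d = 2 d \left(-4 + d\right)$)
$\left(v{\left(-9 \right)} + W{\left(-11 \right)}\right) + s{\left(3 \right)} = \left(2 \left(-9\right) \left(-4 - 9\right) + \sqrt{2 - 11}\right) + 3^{2} = \left(2 \left(-9\right) \left(-13\right) + \sqrt{-9}\right) + 9 = \left(234 + 3 i\right) + 9 = 243 + 3 i$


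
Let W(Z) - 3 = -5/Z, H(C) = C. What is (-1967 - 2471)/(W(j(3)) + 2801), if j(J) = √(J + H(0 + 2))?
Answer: -12444152/7862411 - 4438*√5/7862411 ≈ -1.5840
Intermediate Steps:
j(J) = √(2 + J) (j(J) = √(J + (0 + 2)) = √(J + 2) = √(2 + J))
W(Z) = 3 - 5/Z
(-1967 - 2471)/(W(j(3)) + 2801) = (-1967 - 2471)/((3 - 5/√(2 + 3)) + 2801) = -4438/((3 - 5*√5/5) + 2801) = -4438/((3 - √5) + 2801) = -4438/(2804 - √5)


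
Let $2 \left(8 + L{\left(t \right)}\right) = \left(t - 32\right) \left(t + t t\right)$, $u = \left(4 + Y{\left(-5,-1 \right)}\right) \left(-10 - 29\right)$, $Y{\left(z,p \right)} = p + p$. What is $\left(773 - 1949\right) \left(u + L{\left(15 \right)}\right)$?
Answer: $2500176$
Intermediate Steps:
$Y{\left(z,p \right)} = 2 p$
$u = -78$ ($u = \left(4 + 2 \left(-1\right)\right) \left(-10 - 29\right) = \left(4 - 2\right) \left(-39\right) = 2 \left(-39\right) = -78$)
$L{\left(t \right)} = -8 + \frac{\left(-32 + t\right) \left(t + t^{2}\right)}{2}$ ($L{\left(t \right)} = -8 + \frac{\left(t - 32\right) \left(t + t t\right)}{2} = -8 + \frac{\left(-32 + t\right) \left(t + t^{2}\right)}{2}$)
$\left(773 - 1949\right) \left(u + L{\left(15 \right)}\right) = \left(773 - 1949\right) \left(-78 - \left(248 - \frac{3375}{2} + \frac{6975}{2}\right)\right) = - 1176 \left(-78 - 2048\right) = \left(-1176\right) \left(-2126\right) = 2500176$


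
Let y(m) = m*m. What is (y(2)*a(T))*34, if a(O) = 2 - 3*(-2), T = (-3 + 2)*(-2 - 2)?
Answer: 1088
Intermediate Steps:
y(m) = m**2
T = 4 (T = -1*(-4) = 4)
a(O) = 8 (a(O) = 2 + 6 = 8)
(y(2)*a(T))*34 = (2**2*8)*34 = (4*8)*34 = 32*34 = 1088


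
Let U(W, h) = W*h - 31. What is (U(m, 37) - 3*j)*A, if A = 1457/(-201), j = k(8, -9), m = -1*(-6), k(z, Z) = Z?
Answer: -317626/201 ≈ -1580.2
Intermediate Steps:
m = 6
U(W, h) = -31 + W*h
j = -9
A = -1457/201 (A = 1457*(-1/201) = -1457/201 ≈ -7.2488)
(U(m, 37) - 3*j)*A = ((-31 + 6*37) - 3*(-9))*(-1457/201) = ((-31 + 222) + 27)*(-1457/201) = (191 + 27)*(-1457/201) = 218*(-1457/201) = -317626/201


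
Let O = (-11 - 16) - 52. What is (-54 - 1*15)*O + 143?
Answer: 5594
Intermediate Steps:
O = -79 (O = -27 - 52 = -79)
(-54 - 1*15)*O + 143 = (-54 - 1*15)*(-79) + 143 = (-54 - 15)*(-79) + 143 = -69*(-79) + 143 = 5451 + 143 = 5594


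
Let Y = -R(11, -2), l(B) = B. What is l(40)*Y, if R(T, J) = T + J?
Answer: -360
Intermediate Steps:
R(T, J) = J + T
Y = -9 (Y = -(-2 + 11) = -1*9 = -9)
l(40)*Y = 40*(-9) = -360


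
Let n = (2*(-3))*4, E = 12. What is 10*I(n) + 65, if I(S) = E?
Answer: 185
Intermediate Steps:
n = -24 (n = -6*4 = -24)
I(S) = 12
10*I(n) + 65 = 10*12 + 65 = 120 + 65 = 185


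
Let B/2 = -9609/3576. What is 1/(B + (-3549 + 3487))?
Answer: -596/40155 ≈ -0.014842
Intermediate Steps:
B = -3203/596 (B = 2*(-9609/3576) = 2*(-9609*1/3576) = 2*(-3203/1192) = -3203/596 ≈ -5.3742)
1/(B + (-3549 + 3487)) = 1/(-3203/596 + (-3549 + 3487)) = 1/(-3203/596 - 62) = 1/(-40155/596) = -596/40155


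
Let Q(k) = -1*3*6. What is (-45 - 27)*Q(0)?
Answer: 1296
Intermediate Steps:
Q(k) = -18 (Q(k) = -3*6 = -18)
(-45 - 27)*Q(0) = (-45 - 27)*(-18) = -72*(-18) = 1296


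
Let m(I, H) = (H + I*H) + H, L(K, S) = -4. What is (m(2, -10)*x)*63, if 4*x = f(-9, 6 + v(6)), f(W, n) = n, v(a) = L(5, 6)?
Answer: -1260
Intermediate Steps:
v(a) = -4
m(I, H) = 2*H + H*I (m(I, H) = (H + H*I) + H = 2*H + H*I)
x = ½ (x = (6 - 4)/4 = (¼)*2 = ½ ≈ 0.50000)
(m(2, -10)*x)*63 = (-10*(2 + 2)*(½))*63 = (-10*4*(½))*63 = -40*½*63 = -20*63 = -1260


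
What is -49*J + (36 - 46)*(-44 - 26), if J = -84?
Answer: 4816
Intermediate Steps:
-49*J + (36 - 46)*(-44 - 26) = -49*(-84) + (36 - 46)*(-44 - 26) = 4116 - 10*(-70) = 4116 + 700 = 4816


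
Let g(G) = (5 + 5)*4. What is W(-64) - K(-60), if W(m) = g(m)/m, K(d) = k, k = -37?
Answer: 291/8 ≈ 36.375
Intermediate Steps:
K(d) = -37
g(G) = 40 (g(G) = 10*4 = 40)
W(m) = 40/m
W(-64) - K(-60) = 40/(-64) - 1*(-37) = 40*(-1/64) + 37 = -5/8 + 37 = 291/8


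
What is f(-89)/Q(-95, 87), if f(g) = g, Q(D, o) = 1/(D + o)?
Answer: 712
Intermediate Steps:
f(-89)/Q(-95, 87) = -89/(1/(-95 + 87)) = -89/(1/(-8)) = -89/(-1/8) = -89*(-8) = 712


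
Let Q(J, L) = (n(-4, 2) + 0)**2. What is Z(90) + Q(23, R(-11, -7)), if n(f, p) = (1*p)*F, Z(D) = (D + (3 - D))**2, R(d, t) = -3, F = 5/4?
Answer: 61/4 ≈ 15.250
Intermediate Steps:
F = 5/4 (F = 5*(1/4) = 5/4 ≈ 1.2500)
Z(D) = 9 (Z(D) = 3**2 = 9)
n(f, p) = 5*p/4 (n(f, p) = (1*p)*(5/4) = p*(5/4) = 5*p/4)
Q(J, L) = 25/4 (Q(J, L) = ((5/4)*2 + 0)**2 = (5/2 + 0)**2 = (5/2)**2 = 25/4)
Z(90) + Q(23, R(-11, -7)) = 9 + 25/4 = 61/4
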